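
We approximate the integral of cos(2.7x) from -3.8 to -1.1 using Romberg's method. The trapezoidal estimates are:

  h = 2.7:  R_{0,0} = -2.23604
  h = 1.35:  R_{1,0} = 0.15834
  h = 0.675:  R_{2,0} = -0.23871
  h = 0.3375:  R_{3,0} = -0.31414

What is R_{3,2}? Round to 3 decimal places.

Richardson extrapolation on the trapezoidal column (denominator 4−1=3):
R_{2,1} = (4·(-0.23871) − 0.15834) / 3 = -0.37106
R_{3,1} = (4·(-0.31414) − (-0.23871)) / 3 = -0.33928
R_{3,2} = (16·(-0.33928) − (-0.37106)) / 15 = -0.33716

-0.337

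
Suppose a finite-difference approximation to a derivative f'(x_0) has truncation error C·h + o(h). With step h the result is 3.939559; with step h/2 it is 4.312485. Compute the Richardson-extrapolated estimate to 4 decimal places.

The leading error scales as h; refining by a factor of 2 reduces it by 2^1 = 2.
Extrapolated value = (2·A(h/2) − A(h)) / (2 − 1)
= (2·4.312485 − 3.939559) / 1
= 4.685411 / 1 = 4.685411

4.6854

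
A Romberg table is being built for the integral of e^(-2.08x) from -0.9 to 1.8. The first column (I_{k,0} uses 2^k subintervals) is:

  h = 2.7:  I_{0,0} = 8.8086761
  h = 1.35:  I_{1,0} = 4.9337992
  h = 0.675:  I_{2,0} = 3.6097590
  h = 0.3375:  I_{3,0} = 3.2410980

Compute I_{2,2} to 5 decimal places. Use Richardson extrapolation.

3.13683

Richardson extrapolation on the trapezoidal column (denominator 4−1=3):
I_{1,1} = (4·4.9337992 − 8.8086761) / 3 = 3.6421736
I_{2,1} = 3.6097590 + (3.6097590 − 4.9337992)/3 = 3.1684123
I_{2,2} = 3.1684123 + (3.1684123 − 3.6421736)/15 = 3.1368282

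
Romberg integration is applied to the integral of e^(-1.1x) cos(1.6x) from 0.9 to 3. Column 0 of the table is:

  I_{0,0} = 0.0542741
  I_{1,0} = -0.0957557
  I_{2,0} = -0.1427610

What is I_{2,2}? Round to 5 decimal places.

I_{1,1} = (4·(-0.0957557) − 0.0542741) / 3 = -0.1457656
I_{2,1} = (4·(-0.1427610) − (-0.0957557)) / 3 = -0.1584294
I_{2,2} = (16·(-0.1584294) − (-0.1457656)) / 15 = -0.1592737
(Column j=1 coincides with Simpson's rule on the same nodes.)

-0.15927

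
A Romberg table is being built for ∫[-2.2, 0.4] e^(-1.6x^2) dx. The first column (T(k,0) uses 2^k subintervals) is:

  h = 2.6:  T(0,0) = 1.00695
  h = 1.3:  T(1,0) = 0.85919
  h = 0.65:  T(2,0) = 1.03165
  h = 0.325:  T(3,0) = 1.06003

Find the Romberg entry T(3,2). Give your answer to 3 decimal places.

Richardson extrapolation on the trapezoidal column (denominator 4−1=3):
T(2,1) = (4·1.03165 − 0.85919) / 3 = 1.08914
T(3,1) = 1.06003 + (1.06003 − 1.03165)/3 = 1.06949
T(3,2) = (16·1.06949 − 1.08914) / 15 = 1.06818
(Column j=1 coincides with Simpson's rule on the same nodes.)

1.068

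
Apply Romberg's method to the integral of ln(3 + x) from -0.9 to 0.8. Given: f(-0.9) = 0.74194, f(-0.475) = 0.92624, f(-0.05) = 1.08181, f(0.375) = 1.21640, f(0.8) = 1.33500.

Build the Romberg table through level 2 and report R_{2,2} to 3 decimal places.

1.815

R_{0,0} (trapezoid, 1 panel, h=1.7000): 1.76540
R_{1,0} (trapezoid, 2 panels, h=0.8500): 1.80224
R_{2,0} (trapezoid, 4 panels, h=0.4250): 1.81174
R_{1,1} = 1.80224 + (1.80224 − 1.76540)/3 = 1.81452
R_{2,1} = 1.81174 + (1.81174 − 1.80224)/3 = 1.81491
R_{2,2} = 1.81491 + (1.81491 − 1.81452)/15 = 1.81494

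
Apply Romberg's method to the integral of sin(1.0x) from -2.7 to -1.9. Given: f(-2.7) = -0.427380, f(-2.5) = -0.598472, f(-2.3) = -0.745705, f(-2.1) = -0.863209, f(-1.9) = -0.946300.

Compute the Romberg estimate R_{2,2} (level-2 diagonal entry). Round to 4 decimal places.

R_{0,0} (trapezoid, 1 panel, h=0.8000): -0.549472
R_{1,0} (trapezoid, 2 panels, h=0.4000): -0.573018
R_{2,0} (trapezoid, 4 panels, h=0.2000): -0.578845
R_{1,1} = -0.573018 + (-0.573018 − (-0.549472))/3 = -0.580867
R_{2,1} = -0.578845 + (-0.578845 − (-0.573018))/3 = -0.580787
R_{2,2} = -0.580787 + (-0.580787 − (-0.580867))/15 = -0.580782

-0.5808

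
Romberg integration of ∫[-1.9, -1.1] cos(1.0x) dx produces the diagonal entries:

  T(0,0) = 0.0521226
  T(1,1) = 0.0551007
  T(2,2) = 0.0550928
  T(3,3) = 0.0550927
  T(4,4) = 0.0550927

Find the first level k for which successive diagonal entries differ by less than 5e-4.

k = 2

|T(1,1) − T(0,0)| = 0.0029781 ≥ 5e-4
|T(2,2) − T(1,1)| = 0.0000079 < 5e-4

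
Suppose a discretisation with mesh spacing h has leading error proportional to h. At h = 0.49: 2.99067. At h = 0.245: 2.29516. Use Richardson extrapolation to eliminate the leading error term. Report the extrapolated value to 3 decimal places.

The leading error scales as h; refining by a factor of 2 reduces it by 2^1 = 2.
Extrapolated value = (2·A(h/2) − A(h)) / (2 − 1)
= (2·2.29516 − 2.99067) / 1
= 1.59965 / 1 = 1.59965

1.600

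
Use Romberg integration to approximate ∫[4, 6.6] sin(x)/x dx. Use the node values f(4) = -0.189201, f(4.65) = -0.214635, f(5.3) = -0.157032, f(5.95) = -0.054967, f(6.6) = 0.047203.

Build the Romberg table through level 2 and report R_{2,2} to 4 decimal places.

-0.3324

R_{0,0} (trapezoid, 1 panel, h=2.6000): -0.184597
R_{1,0} (trapezoid, 2 panels, h=1.3000): -0.296440
R_{2,0} (trapezoid, 4 panels, h=0.6500): -0.323461
R_{1,1} = -0.296440 + (-0.296440 − (-0.184597))/3 = -0.333721
R_{2,1} = -0.323461 + (-0.323461 − (-0.296440))/3 = -0.332468
R_{2,2} = -0.332468 + (-0.332468 − (-0.333721))/15 = -0.332384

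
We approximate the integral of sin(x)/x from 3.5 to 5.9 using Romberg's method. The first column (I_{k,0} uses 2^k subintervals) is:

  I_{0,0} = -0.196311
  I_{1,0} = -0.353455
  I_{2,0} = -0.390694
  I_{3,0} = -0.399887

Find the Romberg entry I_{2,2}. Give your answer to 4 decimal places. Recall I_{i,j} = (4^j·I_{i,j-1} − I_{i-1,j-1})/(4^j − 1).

-0.4029

I_{1,1} = (4·(-0.353455) − (-0.196311)) / 3 = -0.405836
I_{2,1} = -0.390694 + (-0.390694 − (-0.353455))/3 = -0.403107
I_{2,2} = -0.403107 + (-0.403107 − (-0.405836))/15 = -0.402925
(Column j=1 coincides with Simpson's rule on the same nodes.)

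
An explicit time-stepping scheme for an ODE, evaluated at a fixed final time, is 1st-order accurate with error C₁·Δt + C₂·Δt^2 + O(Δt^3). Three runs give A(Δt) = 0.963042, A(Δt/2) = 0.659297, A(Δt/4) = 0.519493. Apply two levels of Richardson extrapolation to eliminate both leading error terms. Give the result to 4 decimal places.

First eliminate the Δt term (factor 2^1 = 2):
  B₁ = (2·0.659297 − 0.963042)/1 = 0.355552
  B₂ = (2·0.519493 − 0.659297)/1 = 0.379689
Then eliminate the Δt^2 term (factor 2^2 = 4):
  (4·0.379689 − 0.355552)/3 = 0.387735

0.3877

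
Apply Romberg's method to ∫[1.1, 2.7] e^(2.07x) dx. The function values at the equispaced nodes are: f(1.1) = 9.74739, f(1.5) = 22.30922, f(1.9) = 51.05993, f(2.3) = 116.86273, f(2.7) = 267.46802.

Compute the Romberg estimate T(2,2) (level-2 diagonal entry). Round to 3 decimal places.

124.564

T(0,0) (trapezoid, 1 panel, h=1.6000): 221.77233
T(1,0) (trapezoid, 2 panels, h=0.8000): 151.73411
T(2,0) (trapezoid, 4 panels, h=0.4000): 131.53583
T(1,1) = 151.73411 + (151.73411 − 221.77233)/3 = 128.38804
T(2,1) = 131.53583 + (131.53583 − 151.73411)/3 = 124.80307
T(2,2) = 124.80307 + (124.80307 − 128.38804)/15 = 124.56407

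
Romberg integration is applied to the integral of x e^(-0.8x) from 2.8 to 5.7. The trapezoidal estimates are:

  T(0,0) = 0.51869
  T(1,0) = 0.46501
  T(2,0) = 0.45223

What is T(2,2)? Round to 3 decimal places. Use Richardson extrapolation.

0.448

Richardson extrapolation on the trapezoidal column (denominator 4−1=3):
T(1,1) = 0.46501 + (0.46501 − 0.51869)/3 = 0.44712
T(2,1) = 0.45223 + (0.45223 − 0.46501)/3 = 0.44797
T(2,2) = (16·0.44797 − 0.44712) / 15 = 0.44803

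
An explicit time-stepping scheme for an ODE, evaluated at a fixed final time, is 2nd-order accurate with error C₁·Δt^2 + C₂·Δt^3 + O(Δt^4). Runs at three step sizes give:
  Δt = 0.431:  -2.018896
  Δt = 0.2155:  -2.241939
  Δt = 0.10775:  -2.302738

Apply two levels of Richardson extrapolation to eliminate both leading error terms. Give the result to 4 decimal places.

-2.3240

First eliminate the Δt^2 term (factor 2^2 = 4):
  B₁ = (4·(-2.241939) − (-2.018896))/3 = -2.316287
  B₂ = (4·(-2.302738) − (-2.241939))/3 = -2.323004
Then eliminate the Δt^3 term (factor 2^3 = 8):
  (8·(-2.323004) − (-2.316287))/7 = -2.323964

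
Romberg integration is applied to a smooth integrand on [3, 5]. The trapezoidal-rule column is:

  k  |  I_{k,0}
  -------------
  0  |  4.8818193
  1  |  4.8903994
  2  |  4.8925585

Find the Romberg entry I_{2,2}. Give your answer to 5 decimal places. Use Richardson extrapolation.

Richardson extrapolation on the trapezoidal column (denominator 4−1=3):
I_{1,1} = 4.8903994 + (4.8903994 − 4.8818193)/3 = 4.8932594
I_{2,1} = (4·4.8925585 − 4.8903994) / 3 = 4.8932782
I_{2,2} = 4.8932782 + (4.8932782 − 4.8932594)/15 = 4.8932795

4.89328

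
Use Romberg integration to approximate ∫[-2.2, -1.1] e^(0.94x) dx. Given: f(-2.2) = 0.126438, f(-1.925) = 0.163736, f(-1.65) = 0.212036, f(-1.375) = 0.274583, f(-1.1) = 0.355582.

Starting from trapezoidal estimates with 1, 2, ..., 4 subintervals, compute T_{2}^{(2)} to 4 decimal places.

T_{0}^{(0)} (trapezoid, 1 panel, h=1.1000): 0.265111
T_{1}^{(0)} (trapezoid, 2 panels, h=0.5500): 0.249175
T_{2}^{(0)} (trapezoid, 4 panels, h=0.2750): 0.245125
T_{1}^{(1)} = 0.249175 + (0.249175 − 0.265111)/3 = 0.243863
T_{2}^{(1)} = 0.245125 + (0.245125 − 0.249175)/3 = 0.243775
T_{2}^{(2)} = 0.243775 + (0.243775 − 0.243863)/15 = 0.243769

0.2438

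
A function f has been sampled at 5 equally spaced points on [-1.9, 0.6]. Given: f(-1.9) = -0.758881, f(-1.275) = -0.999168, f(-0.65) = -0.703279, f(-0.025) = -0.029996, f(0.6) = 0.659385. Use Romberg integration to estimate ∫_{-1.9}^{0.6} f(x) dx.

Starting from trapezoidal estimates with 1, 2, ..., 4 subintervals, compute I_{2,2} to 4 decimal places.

I_{0,0} (trapezoid, 1 panel, h=2.5000): -0.124370
I_{1,0} (trapezoid, 2 panels, h=1.2500): -0.941284
I_{2,0} (trapezoid, 4 panels, h=0.6250): -1.113869
I_{1,1} = -0.941284 + (-0.941284 − (-0.124370))/3 = -1.213589
I_{2,1} = -1.113869 + (-1.113869 − (-0.941284))/3 = -1.171397
I_{2,2} = -1.171397 + (-1.171397 − (-1.213589))/15 = -1.168584

-1.1686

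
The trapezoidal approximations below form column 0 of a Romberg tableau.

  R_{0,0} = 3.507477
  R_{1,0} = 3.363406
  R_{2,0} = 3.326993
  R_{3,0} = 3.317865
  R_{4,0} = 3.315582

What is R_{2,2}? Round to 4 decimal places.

3.3148

Richardson extrapolation on the trapezoidal column (denominator 4−1=3):
R_{1,1} = 3.363406 + (3.363406 − 3.507477)/3 = 3.315382
R_{2,1} = (4·3.326993 − 3.363406) / 3 = 3.314855
R_{2,2} = 3.314855 + (3.314855 − 3.315382)/15 = 3.314820
(Column j=1 coincides with Simpson's rule on the same nodes.)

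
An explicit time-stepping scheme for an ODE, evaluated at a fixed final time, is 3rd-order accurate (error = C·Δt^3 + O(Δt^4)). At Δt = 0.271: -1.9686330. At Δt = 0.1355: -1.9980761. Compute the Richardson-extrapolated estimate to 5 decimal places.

The leading error scales as Δt^3; refining by a factor of 2 reduces it by 2^3 = 8.
Extrapolated value = (8·A(Δt/2) − A(Δt)) / (8 − 1)
= (8·(-1.9980761) − (-1.9686330)) / 7
= -14.0159758 / 7 = -2.0022823

-2.00228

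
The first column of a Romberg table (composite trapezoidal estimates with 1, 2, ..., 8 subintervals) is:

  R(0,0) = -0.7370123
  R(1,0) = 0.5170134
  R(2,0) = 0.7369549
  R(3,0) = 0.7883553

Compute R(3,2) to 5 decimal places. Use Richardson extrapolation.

Richardson extrapolation on the trapezoidal column (denominator 4−1=3):
R(2,1) = (4·0.7369549 − 0.5170134) / 3 = 0.8102687
R(3,1) = 0.7883553 + (0.7883553 − 0.7369549)/3 = 0.8054888
R(3,2) = (16·0.8054888 − 0.8102687) / 15 = 0.8051701
(Column j=1 coincides with Simpson's rule on the same nodes.)

0.80517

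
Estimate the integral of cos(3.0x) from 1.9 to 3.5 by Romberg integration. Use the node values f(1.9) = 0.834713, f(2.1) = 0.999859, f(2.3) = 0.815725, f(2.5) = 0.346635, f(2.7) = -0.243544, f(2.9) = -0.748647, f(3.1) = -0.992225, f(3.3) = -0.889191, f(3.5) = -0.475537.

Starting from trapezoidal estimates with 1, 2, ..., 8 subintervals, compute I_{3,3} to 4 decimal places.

-0.1097

I_{0,0} (trapezoid, 1 panel, h=1.6000): 0.287341
I_{1,0} (trapezoid, 2 panels, h=0.8000): -0.051165
I_{2,0} (trapezoid, 4 panels, h=0.4000): -0.096182
I_{3,0} (trapezoid, 8 panels, h=0.2000): -0.106360
I_{1,1} = -0.051165 + (-0.051165 − 0.287341)/3 = -0.164000
I_{2,1} = -0.096182 + (-0.096182 − (-0.051165))/3 = -0.111188
I_{3,1} = -0.106360 + (-0.106360 − (-0.096182))/3 = -0.109753
I_{2,2} = -0.111188 + (-0.111188 − (-0.164000))/15 = -0.107667
I_{3,2} = -0.109753 + (-0.109753 − (-0.111188))/15 = -0.109657
I_{3,3} = -0.109657 + (-0.109657 − (-0.107667))/63 = -0.109689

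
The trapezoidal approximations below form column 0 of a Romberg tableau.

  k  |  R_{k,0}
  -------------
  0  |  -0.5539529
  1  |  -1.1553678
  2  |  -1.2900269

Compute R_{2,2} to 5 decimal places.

-1.33352

Richardson extrapolation on the trapezoidal column (denominator 4−1=3):
R_{1,1} = -1.1553678 + (-1.1553678 − (-0.5539529))/3 = -1.3558394
R_{2,1} = -1.2900269 + (-1.2900269 − (-1.1553678))/3 = -1.3349133
R_{2,2} = -1.3349133 + (-1.3349133 − (-1.3558394))/15 = -1.3335182
(Column j=1 coincides with Simpson's rule on the same nodes.)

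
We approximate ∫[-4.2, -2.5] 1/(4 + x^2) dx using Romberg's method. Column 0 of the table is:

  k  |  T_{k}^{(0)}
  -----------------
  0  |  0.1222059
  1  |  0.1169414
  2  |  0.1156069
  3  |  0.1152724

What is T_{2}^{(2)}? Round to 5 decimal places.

Richardson extrapolation on the trapezoidal column (denominator 4−1=3):
T_{1}^{(1)} = 0.1169414 + (0.1169414 − 0.1222059)/3 = 0.1151866
T_{2}^{(1)} = 0.1156069 + (0.1156069 − 0.1169414)/3 = 0.1151621
T_{2}^{(2)} = 0.1151621 + (0.1151621 − 0.1151866)/15 = 0.1151605

0.11516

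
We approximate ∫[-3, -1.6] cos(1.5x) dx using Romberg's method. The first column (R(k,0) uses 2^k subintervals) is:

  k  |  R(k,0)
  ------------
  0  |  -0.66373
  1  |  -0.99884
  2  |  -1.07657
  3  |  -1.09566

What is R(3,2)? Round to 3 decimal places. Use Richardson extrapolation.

Richardson extrapolation on the trapezoidal column (denominator 4−1=3):
R(2,1) = -1.07657 + (-1.07657 − (-0.99884))/3 = -1.10248
R(3,1) = (4·(-1.09566) − (-1.07657)) / 3 = -1.10202
R(3,2) = -1.10202 + (-1.10202 − (-1.10248))/15 = -1.10199

-1.102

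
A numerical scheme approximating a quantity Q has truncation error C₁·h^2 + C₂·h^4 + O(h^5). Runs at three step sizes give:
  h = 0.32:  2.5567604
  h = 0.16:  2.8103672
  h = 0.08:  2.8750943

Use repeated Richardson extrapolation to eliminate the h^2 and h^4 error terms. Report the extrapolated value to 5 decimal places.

2.89679

First eliminate the h^2 term (factor 2^2 = 4):
  B₁ = (4·2.8103672 − 2.5567604)/3 = 2.8949028
  B₂ = (4·2.8750943 − 2.8103672)/3 = 2.8966700
Then eliminate the h^4 term (factor 2^4 = 16):
  (16·2.8966700 − 2.8949028)/15 = 2.8967878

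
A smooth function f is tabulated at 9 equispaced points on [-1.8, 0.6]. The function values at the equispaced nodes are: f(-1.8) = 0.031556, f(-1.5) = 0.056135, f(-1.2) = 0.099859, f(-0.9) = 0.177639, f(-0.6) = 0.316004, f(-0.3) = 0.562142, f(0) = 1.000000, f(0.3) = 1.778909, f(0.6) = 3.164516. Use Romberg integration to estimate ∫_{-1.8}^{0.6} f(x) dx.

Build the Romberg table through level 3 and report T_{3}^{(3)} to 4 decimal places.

T_{0}^{(0)} (trapezoid, 1 panel, h=2.4000): 3.835286
T_{1}^{(0)} (trapezoid, 2 panels, h=1.2000): 2.296848
T_{2}^{(0)} (trapezoid, 4 panels, h=0.6000): 1.808339
T_{3}^{(0)} (trapezoid, 8 panels, h=0.3000): 1.676617
T_{1}^{(1)} = 2.296848 + (2.296848 − 3.835286)/3 = 1.784035
T_{2}^{(1)} = 1.808339 + (1.808339 − 2.296848)/3 = 1.645503
T_{3}^{(1)} = 1.676617 + (1.676617 − 1.808339)/3 = 1.632710
T_{2}^{(2)} = 1.645503 + (1.645503 − 1.784035)/15 = 1.636268
T_{3}^{(2)} = 1.632710 + (1.632710 − 1.645503)/15 = 1.631857
T_{3}^{(3)} = 1.631857 + (1.631857 − 1.636268)/63 = 1.631787

1.6318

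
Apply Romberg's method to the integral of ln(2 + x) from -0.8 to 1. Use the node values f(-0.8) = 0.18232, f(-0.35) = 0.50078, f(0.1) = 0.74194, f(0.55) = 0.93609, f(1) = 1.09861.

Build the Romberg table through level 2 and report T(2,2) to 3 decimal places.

T(0,0) (trapezoid, 1 panel, h=1.8000): 1.15284
T(1,0) (trapezoid, 2 panels, h=0.9000): 1.24416
T(2,0) (trapezoid, 4 panels, h=0.4500): 1.26867
T(1,1) = 1.24416 + (1.24416 − 1.15284)/3 = 1.27460
T(2,1) = 1.26867 + (1.26867 − 1.24416)/3 = 1.27684
T(2,2) = 1.27684 + (1.27684 − 1.27460)/15 = 1.27699

1.277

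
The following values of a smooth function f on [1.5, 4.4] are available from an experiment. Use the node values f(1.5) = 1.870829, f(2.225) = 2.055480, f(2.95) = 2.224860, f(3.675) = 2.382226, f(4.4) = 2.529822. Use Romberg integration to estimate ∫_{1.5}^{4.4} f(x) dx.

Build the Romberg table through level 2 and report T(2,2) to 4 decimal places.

6.4286

T(0,0) (trapezoid, 1 panel, h=2.9000): 6.380944
T(1,0) (trapezoid, 2 panels, h=1.4500): 6.416519
T(2,0) (trapezoid, 4 panels, h=0.7250): 6.425596
T(1,1) = 6.416519 + (6.416519 − 6.380944)/3 = 6.428377
T(2,1) = 6.425596 + (6.425596 − 6.416519)/3 = 6.428622
T(2,2) = 6.428622 + (6.428622 − 6.428377)/15 = 6.428638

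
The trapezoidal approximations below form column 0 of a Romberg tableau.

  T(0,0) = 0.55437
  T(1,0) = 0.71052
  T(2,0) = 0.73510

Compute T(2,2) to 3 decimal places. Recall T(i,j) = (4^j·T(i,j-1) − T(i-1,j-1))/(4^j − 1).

0.742

Richardson extrapolation on the trapezoidal column (denominator 4−1=3):
T(1,1) = (4·0.71052 − 0.55437) / 3 = 0.76257
T(2,1) = (4·0.73510 − 0.71052) / 3 = 0.74329
T(2,2) = 0.74329 + (0.74329 − 0.76257)/15 = 0.74200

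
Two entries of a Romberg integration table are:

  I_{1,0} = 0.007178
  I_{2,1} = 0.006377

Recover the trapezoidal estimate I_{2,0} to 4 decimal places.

From I_{2,1} = (4·I_{2,0} − I_{1,0})/3, solve for I_{2,0}:
4·I_{2,0} = 3·0.006377 + 0.007178 = 0.026309
I_{2,0} = 0.006577

0.0066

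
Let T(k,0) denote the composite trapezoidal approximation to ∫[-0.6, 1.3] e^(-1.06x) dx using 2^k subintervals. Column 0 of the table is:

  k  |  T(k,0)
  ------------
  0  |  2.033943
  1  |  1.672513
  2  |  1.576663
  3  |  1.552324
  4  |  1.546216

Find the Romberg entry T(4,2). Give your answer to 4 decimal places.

Richardson extrapolation on the trapezoidal column (denominator 4−1=3):
T(3,1) = 1.552324 + (1.552324 − 1.576663)/3 = 1.544211
T(4,1) = (4·1.546216 − 1.552324) / 3 = 1.544180
T(4,2) = 1.544180 + (1.544180 − 1.544211)/15 = 1.544178
(Column j=1 coincides with Simpson's rule on the same nodes.)

1.5442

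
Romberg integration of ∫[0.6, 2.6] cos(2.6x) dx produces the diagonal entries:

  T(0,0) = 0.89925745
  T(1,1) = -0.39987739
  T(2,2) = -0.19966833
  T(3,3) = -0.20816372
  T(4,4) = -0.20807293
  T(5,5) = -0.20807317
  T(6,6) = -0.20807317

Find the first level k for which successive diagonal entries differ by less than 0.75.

k = 2

|T(1,1) − T(0,0)| = 1.29913484 ≥ 0.75
|T(2,2) − T(1,1)| = 0.20020906 < 0.75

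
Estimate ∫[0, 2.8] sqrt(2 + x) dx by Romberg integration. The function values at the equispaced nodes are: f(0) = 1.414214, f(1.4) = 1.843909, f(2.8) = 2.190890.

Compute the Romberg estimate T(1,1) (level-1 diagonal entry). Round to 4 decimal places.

T(0,0) (trapezoid, 1 panel, h=2.8000): 5.047146
T(1,0) (trapezoid, 2 panels, h=1.4000): 5.105045
T(1,1) = 5.105045 + (5.105045 − 5.047146)/3 = 5.124345

5.1243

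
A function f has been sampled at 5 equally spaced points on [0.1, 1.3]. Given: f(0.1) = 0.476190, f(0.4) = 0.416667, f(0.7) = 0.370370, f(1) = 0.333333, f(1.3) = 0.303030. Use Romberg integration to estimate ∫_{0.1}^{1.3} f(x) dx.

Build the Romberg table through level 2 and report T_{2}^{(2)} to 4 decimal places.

T_{0}^{(0)} (trapezoid, 1 panel, h=1.2000): 0.467532
T_{1}^{(0)} (trapezoid, 2 panels, h=0.6000): 0.455988
T_{2}^{(0)} (trapezoid, 4 panels, h=0.3000): 0.452994
T_{1}^{(1)} = 0.455988 + (0.455988 − 0.467532)/3 = 0.452140
T_{2}^{(1)} = 0.452994 + (0.452994 − 0.455988)/3 = 0.451996
T_{2}^{(2)} = 0.451996 + (0.451996 − 0.452140)/15 = 0.451986

0.4520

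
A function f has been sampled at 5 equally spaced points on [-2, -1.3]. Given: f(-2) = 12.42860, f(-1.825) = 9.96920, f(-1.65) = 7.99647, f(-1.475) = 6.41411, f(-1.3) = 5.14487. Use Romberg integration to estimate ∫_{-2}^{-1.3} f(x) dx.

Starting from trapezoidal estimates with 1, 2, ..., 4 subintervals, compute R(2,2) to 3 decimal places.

R(0,0) (trapezoid, 1 panel, h=0.7000): 6.15071
R(1,0) (trapezoid, 2 panels, h=0.3500): 5.87412
R(2,0) (trapezoid, 4 panels, h=0.1750): 5.80414
R(1,1) = 5.87412 + (5.87412 − 6.15071)/3 = 5.78192
R(2,1) = 5.80414 + (5.80414 − 5.87412)/3 = 5.78081
R(2,2) = 5.78081 + (5.78081 − 5.78192)/15 = 5.78074

5.781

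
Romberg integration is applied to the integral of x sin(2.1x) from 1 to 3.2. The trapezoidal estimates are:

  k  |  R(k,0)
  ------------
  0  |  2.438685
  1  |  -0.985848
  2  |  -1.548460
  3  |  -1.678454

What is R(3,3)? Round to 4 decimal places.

-1.7210

R(1,1) = -0.985848 + (-0.985848 − 2.438685)/3 = -2.127359
R(2,1) = -1.548460 + (-1.548460 − (-0.985848))/3 = -1.735997
R(3,1) = -1.678454 + (-1.678454 − (-1.548460))/3 = -1.721785
R(2,2) = -1.735997 + (-1.735997 − (-2.127359))/15 = -1.709906
R(3,2) = -1.721785 + (-1.721785 − (-1.735997))/15 = -1.720838
R(3,3) = (64·(-1.720838) − (-1.709906)) / 63 = -1.721012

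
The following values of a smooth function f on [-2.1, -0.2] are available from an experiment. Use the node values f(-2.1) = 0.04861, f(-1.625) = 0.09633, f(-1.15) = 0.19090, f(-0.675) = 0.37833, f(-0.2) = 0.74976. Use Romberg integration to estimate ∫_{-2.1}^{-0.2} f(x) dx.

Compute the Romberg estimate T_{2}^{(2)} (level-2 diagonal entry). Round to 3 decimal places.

0.487

T_{0}^{(0)} (trapezoid, 1 panel, h=1.9000): 0.75845
T_{1}^{(0)} (trapezoid, 2 panels, h=0.9500): 0.56058
T_{2}^{(0)} (trapezoid, 4 panels, h=0.4750): 0.50575
T_{1}^{(1)} = 0.56058 + (0.56058 − 0.75845)/3 = 0.49462
T_{2}^{(1)} = 0.50575 + (0.50575 − 0.56058)/3 = 0.48747
T_{2}^{(2)} = 0.48747 + (0.48747 − 0.49462)/15 = 0.48699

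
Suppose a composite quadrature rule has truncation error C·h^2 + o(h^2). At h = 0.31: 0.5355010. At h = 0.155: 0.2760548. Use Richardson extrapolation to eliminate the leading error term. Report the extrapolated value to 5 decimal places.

The leading error scales as h^2; refining by a factor of 2 reduces it by 2^2 = 4.
Extrapolated value = (4·A(h/2) − A(h)) / (4 − 1)
= (4·0.2760548 − 0.5355010) / 3
= 0.5687182 / 3 = 0.1895727

0.18957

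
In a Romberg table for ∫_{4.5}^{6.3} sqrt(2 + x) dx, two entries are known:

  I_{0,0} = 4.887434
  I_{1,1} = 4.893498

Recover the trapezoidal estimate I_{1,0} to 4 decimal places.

4.8920

From I_{1,1} = (4·I_{1,0} − I_{0,0})/3, solve for I_{1,0}:
4·I_{1,0} = 3·4.893498 + 4.887434 = 19.567928
I_{1,0} = 4.891982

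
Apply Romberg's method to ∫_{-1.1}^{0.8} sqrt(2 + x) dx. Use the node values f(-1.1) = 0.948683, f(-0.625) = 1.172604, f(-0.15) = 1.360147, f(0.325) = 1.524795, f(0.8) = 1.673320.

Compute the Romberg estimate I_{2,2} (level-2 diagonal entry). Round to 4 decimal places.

I_{0,0} (trapezoid, 1 panel, h=1.9000): 2.490903
I_{1,0} (trapezoid, 2 panels, h=0.9500): 2.537591
I_{2,0} (trapezoid, 4 panels, h=0.4750): 2.550060
I_{1,1} = 2.537591 + (2.537591 − 2.490903)/3 = 2.553154
I_{2,1} = 2.550060 + (2.550060 − 2.537591)/3 = 2.554216
I_{2,2} = 2.554216 + (2.554216 − 2.553154)/15 = 2.554287

2.5543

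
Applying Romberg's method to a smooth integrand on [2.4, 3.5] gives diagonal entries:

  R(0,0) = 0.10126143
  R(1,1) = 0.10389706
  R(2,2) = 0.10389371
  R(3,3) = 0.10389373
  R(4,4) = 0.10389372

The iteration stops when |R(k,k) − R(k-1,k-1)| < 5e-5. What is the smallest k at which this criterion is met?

k = 2

|R(1,1) − R(0,0)| = 0.00263563 ≥ 5e-5
|R(2,2) − R(1,1)| = 0.00000335 < 5e-5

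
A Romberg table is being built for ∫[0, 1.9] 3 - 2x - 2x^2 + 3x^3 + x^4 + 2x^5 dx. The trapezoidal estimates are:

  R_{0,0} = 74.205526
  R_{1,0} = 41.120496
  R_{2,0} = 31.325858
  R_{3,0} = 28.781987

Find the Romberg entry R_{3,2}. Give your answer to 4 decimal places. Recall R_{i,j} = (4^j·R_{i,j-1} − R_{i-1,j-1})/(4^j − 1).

27.9256

Richardson extrapolation on the trapezoidal column (denominator 4−1=3):
R_{2,1} = 31.325858 + (31.325858 − 41.120496)/3 = 28.060979
R_{3,1} = 28.781987 + (28.781987 − 31.325858)/3 = 27.934030
R_{3,2} = 27.934030 + (27.934030 − 28.060979)/15 = 27.925567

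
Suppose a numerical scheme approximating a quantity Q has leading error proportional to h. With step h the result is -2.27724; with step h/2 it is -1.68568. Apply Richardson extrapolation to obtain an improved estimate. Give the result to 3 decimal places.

The leading error scales as h; refining by a factor of 2 reduces it by 2^1 = 2.
Extrapolated value = (2·A(h/2) − A(h)) / (2 − 1)
= (2·(-1.68568) − (-2.27724)) / 1
= -1.09412 / 1 = -1.09412

-1.094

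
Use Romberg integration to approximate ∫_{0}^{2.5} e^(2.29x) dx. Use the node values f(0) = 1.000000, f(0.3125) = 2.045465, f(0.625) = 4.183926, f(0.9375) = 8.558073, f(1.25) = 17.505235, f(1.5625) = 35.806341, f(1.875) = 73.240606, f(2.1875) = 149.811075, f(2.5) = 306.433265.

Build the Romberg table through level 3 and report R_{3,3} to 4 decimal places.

133.3902

R_{0,0} (trapezoid, 1 panel, h=2.5000): 384.291581
R_{1,0} (trapezoid, 2 panels, h=1.2500): 214.027334
R_{2,0} (trapezoid, 4 panels, h=0.6250): 155.404000
R_{3,0} (trapezoid, 8 panels, h=0.3125): 139.021048
R_{1,1} = 214.027334 + (214.027334 − 384.291581)/3 = 157.272585
R_{2,1} = 155.404000 + (155.404000 − 214.027334)/3 = 135.862889
R_{3,1} = 139.021048 + (139.021048 − 155.404000)/3 = 133.560064
R_{2,2} = 135.862889 + (135.862889 − 157.272585)/15 = 134.435576
R_{3,2} = 133.560064 + (133.560064 − 135.862889)/15 = 133.406542
R_{3,3} = 133.406542 + (133.406542 − 134.435576)/63 = 133.390208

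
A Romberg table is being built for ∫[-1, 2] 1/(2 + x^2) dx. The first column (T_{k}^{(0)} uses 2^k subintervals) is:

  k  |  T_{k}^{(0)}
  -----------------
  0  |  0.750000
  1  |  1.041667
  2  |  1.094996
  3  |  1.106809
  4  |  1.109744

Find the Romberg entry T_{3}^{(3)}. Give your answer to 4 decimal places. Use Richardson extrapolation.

1.1106

T_{1}^{(1)} = (4·1.041667 − 0.750000) / 3 = 1.138889
T_{2}^{(1)} = (4·1.094996 − 1.041667) / 3 = 1.112772
T_{3}^{(1)} = (4·1.106809 − 1.094996) / 3 = 1.110747
T_{2}^{(2)} = 1.112772 + (1.112772 − 1.138889)/15 = 1.111031
T_{3}^{(2)} = 1.110747 + (1.110747 − 1.112772)/15 = 1.110612
T_{3}^{(3)} = 1.110612 + (1.110612 − 1.111031)/63 = 1.110605
(Column j=1 coincides with Simpson's rule on the same nodes.)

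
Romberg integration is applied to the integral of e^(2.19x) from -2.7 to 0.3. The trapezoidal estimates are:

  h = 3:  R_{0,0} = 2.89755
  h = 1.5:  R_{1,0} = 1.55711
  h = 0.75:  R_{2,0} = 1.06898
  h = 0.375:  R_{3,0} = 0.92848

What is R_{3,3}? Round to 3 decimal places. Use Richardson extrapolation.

R_{1,1} = 1.55711 + (1.55711 − 2.89755)/3 = 1.11030
R_{2,1} = 1.06898 + (1.06898 − 1.55711)/3 = 0.90627
R_{3,1} = (4·0.92848 − 1.06898) / 3 = 0.88165
R_{2,2} = (16·0.90627 − 1.11030) / 15 = 0.89267
R_{3,2} = (16·0.88165 − 0.90627) / 15 = 0.88001
R_{3,3} = 0.88001 + (0.88001 − 0.89267)/63 = 0.87981
(Column j=1 coincides with Simpson's rule on the same nodes.)

0.880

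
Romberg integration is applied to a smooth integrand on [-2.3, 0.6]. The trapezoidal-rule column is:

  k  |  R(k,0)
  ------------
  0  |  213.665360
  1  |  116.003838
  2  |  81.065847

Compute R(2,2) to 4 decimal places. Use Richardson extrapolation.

Richardson extrapolation on the trapezoidal column (denominator 4−1=3):
R(1,1) = 116.003838 + (116.003838 − 213.665360)/3 = 83.449997
R(2,1) = 81.065847 + (81.065847 − 116.003838)/3 = 69.419850
R(2,2) = (16·69.419850 − 83.449997) / 15 = 68.484507

68.4845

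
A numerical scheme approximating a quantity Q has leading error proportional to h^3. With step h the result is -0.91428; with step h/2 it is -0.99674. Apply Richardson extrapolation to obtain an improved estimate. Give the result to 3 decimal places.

-1.009

The leading error scales as h^3; refining by a factor of 2 reduces it by 2^3 = 8.
Extrapolated value = (8·A(h/2) − A(h)) / (8 − 1)
= (8·(-0.99674) − (-0.91428)) / 7
= -7.05964 / 7 = -1.00852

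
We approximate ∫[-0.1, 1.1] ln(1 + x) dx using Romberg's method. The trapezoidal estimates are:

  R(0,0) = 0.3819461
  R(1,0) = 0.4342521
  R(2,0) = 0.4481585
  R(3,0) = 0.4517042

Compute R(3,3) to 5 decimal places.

Richardson extrapolation on the trapezoidal column (denominator 4−1=3):
R(1,1) = 0.4342521 + (0.4342521 − 0.3819461)/3 = 0.4516874
R(2,1) = (4·0.4481585 − 0.4342521) / 3 = 0.4527940
R(3,1) = (4·0.4517042 − 0.4481585) / 3 = 0.4528861
R(2,2) = (16·0.4527940 − 0.4516874) / 15 = 0.4528678
R(3,2) = (16·0.4528861 − 0.4527940) / 15 = 0.4528922
R(3,3) = 0.4528922 + (0.4528922 − 0.4528678)/63 = 0.4528926

0.45289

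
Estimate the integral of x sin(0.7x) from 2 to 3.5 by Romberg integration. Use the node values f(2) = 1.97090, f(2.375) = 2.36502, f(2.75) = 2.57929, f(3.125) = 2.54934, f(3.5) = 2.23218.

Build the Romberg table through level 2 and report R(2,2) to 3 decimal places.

3.627

R(0,0) (trapezoid, 1 panel, h=1.5000): 3.15231
R(1,0) (trapezoid, 2 panels, h=0.7500): 3.51062
R(2,0) (trapezoid, 4 panels, h=0.3750): 3.59820
R(1,1) = 3.51062 + (3.51062 − 3.15231)/3 = 3.63006
R(2,1) = 3.59820 + (3.59820 − 3.51062)/3 = 3.62739
R(2,2) = 3.62739 + (3.62739 − 3.63006)/15 = 3.62721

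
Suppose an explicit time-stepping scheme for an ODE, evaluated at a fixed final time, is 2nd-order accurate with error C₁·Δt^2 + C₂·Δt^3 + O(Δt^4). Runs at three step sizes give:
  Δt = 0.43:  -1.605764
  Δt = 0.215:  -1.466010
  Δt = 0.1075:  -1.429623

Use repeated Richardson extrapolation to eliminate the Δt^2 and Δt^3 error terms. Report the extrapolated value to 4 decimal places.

First eliminate the Δt^2 term (factor 2^2 = 4):
  B₁ = (4·(-1.466010) − (-1.605764))/3 = -1.419425
  B₂ = (4·(-1.429623) − (-1.466010))/3 = -1.417494
Then eliminate the Δt^3 term (factor 2^3 = 8):
  (8·(-1.417494) − (-1.419425))/7 = -1.417218

-1.4172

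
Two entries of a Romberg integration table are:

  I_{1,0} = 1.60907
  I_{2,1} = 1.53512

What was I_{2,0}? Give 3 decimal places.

From I_{2,1} = (4·I_{2,0} − I_{1,0})/3, solve for I_{2,0}:
4·I_{2,0} = 3·1.53512 + 1.60907 = 6.21443
I_{2,0} = 1.55361

1.554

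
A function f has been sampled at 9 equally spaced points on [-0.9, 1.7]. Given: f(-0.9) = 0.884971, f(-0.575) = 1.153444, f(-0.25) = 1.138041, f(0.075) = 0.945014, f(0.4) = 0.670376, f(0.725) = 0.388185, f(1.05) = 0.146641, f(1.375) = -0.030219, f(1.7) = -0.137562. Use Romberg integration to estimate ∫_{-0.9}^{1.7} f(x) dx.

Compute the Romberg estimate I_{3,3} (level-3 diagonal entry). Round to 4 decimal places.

1.5692

I_{0,0} (trapezoid, 1 panel, h=2.6000): 0.971632
I_{1,0} (trapezoid, 2 panels, h=1.3000): 1.357305
I_{2,0} (trapezoid, 4 panels, h=0.6500): 1.513696
I_{3,0} (trapezoid, 8 panels, h=0.3250): 1.555186
I_{1,1} = 1.357305 + (1.357305 − 0.971632)/3 = 1.485863
I_{2,1} = 1.513696 + (1.513696 − 1.357305)/3 = 1.565826
I_{3,1} = 1.555186 + (1.555186 − 1.513696)/3 = 1.569016
I_{2,2} = 1.565826 + (1.565826 − 1.485863)/15 = 1.571157
I_{3,2} = 1.569016 + (1.569016 − 1.565826)/15 = 1.569229
I_{3,3} = 1.569229 + (1.569229 − 1.571157)/63 = 1.569198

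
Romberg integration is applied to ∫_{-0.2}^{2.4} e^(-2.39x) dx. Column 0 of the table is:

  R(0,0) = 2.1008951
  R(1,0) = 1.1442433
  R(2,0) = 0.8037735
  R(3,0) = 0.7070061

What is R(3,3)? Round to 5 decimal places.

R(1,1) = 1.1442433 + (1.1442433 − 2.1008951)/3 = 0.8253594
R(2,1) = 0.8037735 + (0.8037735 − 1.1442433)/3 = 0.6902836
R(3,1) = 0.7070061 + (0.7070061 − 0.8037735)/3 = 0.6747503
R(2,2) = (16·0.6902836 − 0.8253594) / 15 = 0.6812785
R(3,2) = (16·0.6747503 − 0.6902836) / 15 = 0.6737147
R(3,3) = 0.6737147 + (0.6737147 − 0.6812785)/63 = 0.6735946
(Column j=1 coincides with Simpson's rule on the same nodes.)

0.67359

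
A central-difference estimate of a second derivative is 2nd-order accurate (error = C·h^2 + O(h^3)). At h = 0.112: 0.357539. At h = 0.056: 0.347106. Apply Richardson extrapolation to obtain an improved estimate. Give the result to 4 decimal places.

Extrapolated value = (4·A(h/2) − A(h)) / (4 − 1)
= (4·0.347106 − 0.357539) / 3
= 1.030885 / 3 = 0.343628

0.3436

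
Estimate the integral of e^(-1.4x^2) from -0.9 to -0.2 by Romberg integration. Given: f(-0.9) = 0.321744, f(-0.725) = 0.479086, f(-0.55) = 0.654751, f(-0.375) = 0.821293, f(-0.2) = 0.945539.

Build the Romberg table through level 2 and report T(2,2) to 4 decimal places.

T(0,0) (trapezoid, 1 panel, h=0.7000): 0.443549
T(1,0) (trapezoid, 2 panels, h=0.3500): 0.450937
T(2,0) (trapezoid, 4 panels, h=0.1750): 0.453035
T(1,1) = 0.450937 + (0.450937 − 0.443549)/3 = 0.453400
T(2,1) = 0.453035 + (0.453035 − 0.450937)/3 = 0.453734
T(2,2) = 0.453734 + (0.453734 − 0.453400)/15 = 0.453756

0.4538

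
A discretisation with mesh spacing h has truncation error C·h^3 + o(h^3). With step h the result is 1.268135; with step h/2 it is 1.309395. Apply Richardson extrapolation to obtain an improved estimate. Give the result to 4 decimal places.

Extrapolated value = (8·A(h/2) − A(h)) / (8 − 1)
= (8·1.309395 − 1.268135) / 7
= 9.207025 / 7 = 1.315289

1.3153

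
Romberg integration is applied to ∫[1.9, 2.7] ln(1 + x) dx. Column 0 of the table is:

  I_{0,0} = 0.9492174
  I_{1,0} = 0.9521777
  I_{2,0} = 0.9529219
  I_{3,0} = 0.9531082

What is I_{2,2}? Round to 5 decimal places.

0.95317

Richardson extrapolation on the trapezoidal column (denominator 4−1=3):
I_{1,1} = 0.9521777 + (0.9521777 − 0.9492174)/3 = 0.9531645
I_{2,1} = (4·0.9529219 − 0.9521777) / 3 = 0.9531700
I_{2,2} = 0.9531700 + (0.9531700 − 0.9531645)/15 = 0.9531704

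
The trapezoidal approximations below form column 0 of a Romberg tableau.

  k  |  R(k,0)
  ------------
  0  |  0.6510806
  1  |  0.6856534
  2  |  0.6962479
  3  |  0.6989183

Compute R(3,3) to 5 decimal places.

Richardson extrapolation on the trapezoidal column (denominator 4−1=3):
R(1,1) = 0.6856534 + (0.6856534 − 0.6510806)/3 = 0.6971777
R(2,1) = (4·0.6962479 − 0.6856534) / 3 = 0.6997794
R(3,1) = (4·0.6989183 − 0.6962479) / 3 = 0.6998084
R(2,2) = (16·0.6997794 − 0.6971777) / 15 = 0.6999528
R(3,2) = (16·0.6998084 − 0.6997794) / 15 = 0.6998103
R(3,3) = (64·0.6998103 − 0.6999528) / 63 = 0.6998080

0.69981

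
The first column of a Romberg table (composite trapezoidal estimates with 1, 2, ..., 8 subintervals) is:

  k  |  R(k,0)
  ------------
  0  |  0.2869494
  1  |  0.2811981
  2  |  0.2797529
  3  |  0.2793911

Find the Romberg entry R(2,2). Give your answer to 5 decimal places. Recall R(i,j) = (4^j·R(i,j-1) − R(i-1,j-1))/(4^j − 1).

0.27927

R(1,1) = (4·0.2811981 − 0.2869494) / 3 = 0.2792810
R(2,1) = (4·0.2797529 − 0.2811981) / 3 = 0.2792712
R(2,2) = 0.2792712 + (0.2792712 − 0.2792810)/15 = 0.2792705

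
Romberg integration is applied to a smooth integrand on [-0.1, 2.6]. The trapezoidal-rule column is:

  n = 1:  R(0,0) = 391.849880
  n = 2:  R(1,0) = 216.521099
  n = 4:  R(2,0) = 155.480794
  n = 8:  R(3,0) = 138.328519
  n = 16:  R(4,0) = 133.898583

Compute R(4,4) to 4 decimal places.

132.4087

R(1,1) = 216.521099 + (216.521099 − 391.849880)/3 = 158.078172
R(2,1) = (4·155.480794 − 216.521099) / 3 = 135.134026
R(3,1) = 138.328519 + (138.328519 − 155.480794)/3 = 132.611094
R(4,1) = (4·133.898583 − 138.328519) / 3 = 132.421938
R(2,2) = (16·135.134026 − 158.078172) / 15 = 133.604416
R(3,2) = 132.611094 + (132.611094 − 135.134026)/15 = 132.442899
R(4,2) = (16·132.421938 − 132.611094) / 15 = 132.409328
R(3,3) = 132.442899 + (132.442899 − 133.604416)/63 = 132.424462
R(4,3) = 132.409328 + (132.409328 − 132.442899)/63 = 132.408795
R(4,4) = (256·132.408795 − 132.424462) / 255 = 132.408734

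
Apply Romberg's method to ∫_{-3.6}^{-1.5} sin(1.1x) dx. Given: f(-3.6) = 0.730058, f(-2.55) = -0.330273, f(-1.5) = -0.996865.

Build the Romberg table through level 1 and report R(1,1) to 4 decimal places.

R(0,0) (trapezoid, 1 panel, h=2.1000): -0.280147
R(1,0) (trapezoid, 2 panels, h=1.0500): -0.486860
R(1,1) = -0.486860 + (-0.486860 − (-0.280147))/3 = -0.555764

-0.5558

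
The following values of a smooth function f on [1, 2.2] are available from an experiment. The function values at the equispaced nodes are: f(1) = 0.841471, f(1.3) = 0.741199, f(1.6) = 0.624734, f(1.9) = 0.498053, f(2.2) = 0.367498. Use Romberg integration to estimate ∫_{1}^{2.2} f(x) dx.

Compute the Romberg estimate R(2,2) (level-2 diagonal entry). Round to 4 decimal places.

0.7415

R(0,0) (trapezoid, 1 panel, h=1.2000): 0.725381
R(1,0) (trapezoid, 2 panels, h=0.6000): 0.737531
R(2,0) (trapezoid, 4 panels, h=0.3000): 0.740541
R(1,1) = 0.737531 + (0.737531 − 0.725381)/3 = 0.741581
R(2,1) = 0.740541 + (0.740541 − 0.737531)/3 = 0.741544
R(2,2) = 0.741544 + (0.741544 − 0.741581)/15 = 0.741542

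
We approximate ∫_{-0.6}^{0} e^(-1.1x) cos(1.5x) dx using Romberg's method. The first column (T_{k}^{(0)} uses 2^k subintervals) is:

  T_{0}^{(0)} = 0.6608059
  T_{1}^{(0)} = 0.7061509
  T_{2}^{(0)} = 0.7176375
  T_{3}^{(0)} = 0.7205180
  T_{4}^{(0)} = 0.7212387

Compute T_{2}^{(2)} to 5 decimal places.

Richardson extrapolation on the trapezoidal column (denominator 4−1=3):
T_{1}^{(1)} = 0.7061509 + (0.7061509 − 0.6608059)/3 = 0.7212659
T_{2}^{(1)} = 0.7176375 + (0.7176375 − 0.7061509)/3 = 0.7214664
T_{2}^{(2)} = (16·0.7214664 − 0.7212659) / 15 = 0.7214798

0.72148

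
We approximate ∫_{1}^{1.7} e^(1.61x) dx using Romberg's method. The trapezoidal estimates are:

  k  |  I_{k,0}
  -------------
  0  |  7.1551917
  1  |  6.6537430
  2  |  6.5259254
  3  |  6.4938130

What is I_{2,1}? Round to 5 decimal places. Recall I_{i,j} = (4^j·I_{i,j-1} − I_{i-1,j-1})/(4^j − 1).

6.48332

Richardson extrapolation on the trapezoidal column (denominator 4−1=3):
I_{2,1} = (4·6.5259254 − 6.6537430) / 3 = 6.4833195
(Column j=1 coincides with Simpson's rule on the same nodes.)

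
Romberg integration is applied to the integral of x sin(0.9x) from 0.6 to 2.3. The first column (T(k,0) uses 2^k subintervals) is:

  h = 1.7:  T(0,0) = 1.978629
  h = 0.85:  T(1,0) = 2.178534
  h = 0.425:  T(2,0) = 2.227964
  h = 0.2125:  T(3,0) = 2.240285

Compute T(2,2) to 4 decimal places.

2.2444

T(1,1) = 2.178534 + (2.178534 − 1.978629)/3 = 2.245169
T(2,1) = 2.227964 + (2.227964 − 2.178534)/3 = 2.244441
T(2,2) = 2.244441 + (2.244441 − 2.245169)/15 = 2.244392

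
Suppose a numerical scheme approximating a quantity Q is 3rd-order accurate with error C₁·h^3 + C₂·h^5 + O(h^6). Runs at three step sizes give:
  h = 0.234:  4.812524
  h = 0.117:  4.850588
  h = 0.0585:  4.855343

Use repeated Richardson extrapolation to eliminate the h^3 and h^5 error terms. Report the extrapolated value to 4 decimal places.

4.8560

First eliminate the h^3 term (factor 2^3 = 8):
  B₁ = (8·4.850588 − 4.812524)/7 = 4.856026
  B₂ = (8·4.855343 − 4.850588)/7 = 4.856022
Then eliminate the h^5 term (factor 2^5 = 32):
  (32·4.856022 − 4.856026)/31 = 4.856022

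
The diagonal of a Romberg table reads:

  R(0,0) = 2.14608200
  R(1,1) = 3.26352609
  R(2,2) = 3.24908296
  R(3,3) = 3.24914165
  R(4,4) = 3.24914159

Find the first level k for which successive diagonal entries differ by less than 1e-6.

|R(1,1) − R(0,0)| = 1.11744409 ≥ 1e-6
|R(2,2) − R(1,1)| = 0.01444313 ≥ 1e-6
|R(3,3) − R(2,2)| = 0.00005869 ≥ 1e-6
|R(4,4) − R(3,3)| = 0.00000006 < 1e-6

k = 4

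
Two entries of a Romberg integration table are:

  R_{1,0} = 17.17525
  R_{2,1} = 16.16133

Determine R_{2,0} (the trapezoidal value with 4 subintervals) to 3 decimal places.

From R_{2,1} = (4·R_{2,0} − R_{1,0})/3, solve for R_{2,0}:
4·R_{2,0} = 3·16.16133 + 17.17525 = 65.65924
R_{2,0} = 16.41481

16.415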